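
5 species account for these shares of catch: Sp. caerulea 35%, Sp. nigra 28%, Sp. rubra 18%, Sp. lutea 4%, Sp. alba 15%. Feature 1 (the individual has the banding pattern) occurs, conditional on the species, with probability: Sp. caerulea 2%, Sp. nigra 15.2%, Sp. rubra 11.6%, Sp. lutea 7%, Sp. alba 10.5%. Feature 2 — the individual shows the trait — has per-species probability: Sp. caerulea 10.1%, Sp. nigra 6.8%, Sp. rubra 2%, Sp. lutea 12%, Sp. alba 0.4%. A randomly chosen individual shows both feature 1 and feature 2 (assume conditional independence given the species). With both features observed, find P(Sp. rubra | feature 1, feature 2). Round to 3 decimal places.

Prior × likelihood for each hypothesis:
  Sp. caerulea: 0.35 × 0.02 × 0.101 = 0.000707
  Sp. nigra: 0.28 × 0.152 × 0.068 = 0.00289408
  Sp. rubra: 0.18 × 0.116 × 0.02 = 0.0004176
  Sp. lutea: 0.04 × 0.07 × 0.12 = 0.000336
  Sp. alba: 0.15 × 0.105 × 0.004 = 0.000063
Normalizing constant = 0.00441768.
P(Sp. rubra | evidence) = 0.0004176 / 0.00441768 ≈ 0.095.

0.095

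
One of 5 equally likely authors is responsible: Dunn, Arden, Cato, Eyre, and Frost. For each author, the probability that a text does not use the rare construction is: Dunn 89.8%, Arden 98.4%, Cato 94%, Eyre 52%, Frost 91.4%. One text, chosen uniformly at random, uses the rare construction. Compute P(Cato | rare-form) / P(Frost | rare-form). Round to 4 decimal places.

Taking complements, P(rare-form | each) = Dunn 0.102, Arden 0.016, Cato 0.06, Eyre 0.48, Frost 0.086.
With a uniform prior (1/5 each), posterior ∝ likelihood:
  Dunn: 0.102
  Arden: 0.016
  Cato: 0.06
  Eyre: 0.48
  Frost: 0.086
Total = 0.744.
The ratio is 0.06 / 0.086 (the normalizer cancels) = 0.6977.

0.6977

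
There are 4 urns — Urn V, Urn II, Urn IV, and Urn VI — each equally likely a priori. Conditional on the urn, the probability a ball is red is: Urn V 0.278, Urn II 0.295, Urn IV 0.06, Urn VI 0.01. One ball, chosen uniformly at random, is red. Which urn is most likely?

Urn II

With a uniform prior (1/4 each), posterior ∝ likelihood:
  Urn V: 0.278
  Urn II: 0.295
  Urn IV: 0.06
  Urn VI: 0.01
Total = 0.643.
Largest term belongs to Urn II, so Urn II is most probable.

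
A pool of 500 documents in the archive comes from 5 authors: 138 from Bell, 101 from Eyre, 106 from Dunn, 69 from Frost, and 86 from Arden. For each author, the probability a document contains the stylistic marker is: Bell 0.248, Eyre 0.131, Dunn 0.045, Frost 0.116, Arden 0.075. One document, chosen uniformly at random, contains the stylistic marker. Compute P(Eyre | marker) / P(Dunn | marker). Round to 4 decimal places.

Prior × likelihood for each hypothesis:
  Bell: 0.276 × 0.248 = 0.068448
  Eyre: 0.202 × 0.131 = 0.026462
  Dunn: 0.212 × 0.045 = 0.00954
  Frost: 0.138 × 0.116 = 0.016008
  Arden: 0.172 × 0.075 = 0.0129
Normalizing constant = 0.133358.
The ratio is 0.026462 / 0.00954 (the normalizer cancels) = 2.7738.

2.7738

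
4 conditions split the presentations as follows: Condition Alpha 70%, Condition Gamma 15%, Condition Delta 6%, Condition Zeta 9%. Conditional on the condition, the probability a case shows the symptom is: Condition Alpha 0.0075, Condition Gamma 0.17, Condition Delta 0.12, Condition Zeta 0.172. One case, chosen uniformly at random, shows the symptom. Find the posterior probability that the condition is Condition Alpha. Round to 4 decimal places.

Prior × likelihood for each hypothesis:
  Condition Alpha: 0.7 × 0.0075 = 0.00525
  Condition Gamma: 0.15 × 0.17 = 0.0255
  Condition Delta: 0.06 × 0.12 = 0.0072
  Condition Zeta: 0.09 × 0.172 = 0.01548
Sum = 0.05343.
P(Condition Alpha | evidence) = 0.00525 / 0.05343 ≈ 0.0983.

0.0983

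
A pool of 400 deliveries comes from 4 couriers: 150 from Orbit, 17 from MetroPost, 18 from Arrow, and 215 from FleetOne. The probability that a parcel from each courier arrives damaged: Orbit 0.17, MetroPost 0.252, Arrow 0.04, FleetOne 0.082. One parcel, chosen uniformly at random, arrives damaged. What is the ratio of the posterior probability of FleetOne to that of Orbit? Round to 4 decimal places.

0.6914

Compute prior × likelihood for every hypothesis:
  Orbit: 0.375 × 0.17 = 0.06375
  MetroPost: 0.0425 × 0.252 = 0.01071
  Arrow: 0.045 × 0.04 = 0.0018
  FleetOne: 0.5375 × 0.082 = 0.044075
Normalizing constant = 0.120335.
The ratio is 0.044075 / 0.06375 (the normalizer cancels) = 0.6914.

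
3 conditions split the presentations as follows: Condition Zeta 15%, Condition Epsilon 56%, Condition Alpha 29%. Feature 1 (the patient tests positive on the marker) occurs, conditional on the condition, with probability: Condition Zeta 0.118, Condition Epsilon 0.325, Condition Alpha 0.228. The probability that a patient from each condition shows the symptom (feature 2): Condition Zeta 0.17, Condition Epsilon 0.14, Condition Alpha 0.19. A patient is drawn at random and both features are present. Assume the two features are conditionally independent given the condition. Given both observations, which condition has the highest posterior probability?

Unnormalized posteriors (prior × likelihood):
  Condition Zeta: 0.15 × 0.118 × 0.17 = 0.003009
  Condition Epsilon: 0.56 × 0.325 × 0.14 = 0.02548
  Condition Alpha: 0.29 × 0.228 × 0.19 = 0.0125628
Total = 0.0410518.
Largest term belongs to Condition Epsilon, so Condition Epsilon is most probable.

Condition Epsilon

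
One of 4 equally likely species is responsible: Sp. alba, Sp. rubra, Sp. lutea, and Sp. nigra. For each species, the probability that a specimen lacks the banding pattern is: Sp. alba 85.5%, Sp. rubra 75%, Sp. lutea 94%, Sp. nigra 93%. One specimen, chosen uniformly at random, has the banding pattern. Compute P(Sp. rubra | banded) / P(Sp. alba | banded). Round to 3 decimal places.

Taking complements, P(banded | each) = Sp. alba 0.145, Sp. rubra 0.25, Sp. lutea 0.06, Sp. nigra 0.07.
With a uniform prior (1/4 each), posterior ∝ likelihood:
  Sp. alba: 0.145
  Sp. rubra: 0.25
  Sp. lutea: 0.06
  Sp. nigra: 0.07
Normalizing constant = 0.525.
The ratio is 0.25 / 0.145 (the normalizer cancels) = 1.724.

1.724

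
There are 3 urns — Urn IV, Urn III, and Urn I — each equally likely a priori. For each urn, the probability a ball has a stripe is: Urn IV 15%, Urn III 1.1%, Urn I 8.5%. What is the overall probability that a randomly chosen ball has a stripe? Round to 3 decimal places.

0.082

Since the prior is uniform, the posterior is proportional to the likelihood:
  Urn IV: 0.15
  Urn III: 0.011
  Urn I: 0.085
P(striped) = (1/3) × (0.15 + 0.011 + 0.085) = 0.246/3 ≈ 0.082.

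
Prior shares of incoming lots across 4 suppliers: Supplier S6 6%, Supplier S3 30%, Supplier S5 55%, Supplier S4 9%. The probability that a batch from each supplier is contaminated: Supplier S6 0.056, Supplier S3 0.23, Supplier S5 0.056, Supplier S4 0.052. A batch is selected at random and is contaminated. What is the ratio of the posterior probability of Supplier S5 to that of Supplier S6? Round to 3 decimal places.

9.167

Compute prior × likelihood for every hypothesis:
  Supplier S6: 0.06 × 0.056 = 0.00336
  Supplier S3: 0.3 × 0.23 = 0.069
  Supplier S5: 0.55 × 0.056 = 0.0308
  Supplier S4: 0.09 × 0.052 = 0.00468
Total = 0.10784.
The ratio is 0.0308 / 0.00336 (the normalizer cancels) = 9.167.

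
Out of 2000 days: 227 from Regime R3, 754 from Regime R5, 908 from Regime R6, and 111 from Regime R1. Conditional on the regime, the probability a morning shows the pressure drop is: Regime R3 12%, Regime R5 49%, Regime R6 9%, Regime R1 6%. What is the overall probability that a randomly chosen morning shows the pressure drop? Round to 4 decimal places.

0.2425

By Bayes' rule, posterior ∝ prior × likelihood:
  Regime R3: 0.1135 × 0.12 = 0.01362
  Regime R5: 0.377 × 0.49 = 0.18473
  Regime R6: 0.454 × 0.09 = 0.04086
  Regime R1: 0.0555 × 0.06 = 0.00333
P(drop) = 0.01362 + 0.18473 + 0.04086 + 0.00333 = 0.24254 → 0.2425.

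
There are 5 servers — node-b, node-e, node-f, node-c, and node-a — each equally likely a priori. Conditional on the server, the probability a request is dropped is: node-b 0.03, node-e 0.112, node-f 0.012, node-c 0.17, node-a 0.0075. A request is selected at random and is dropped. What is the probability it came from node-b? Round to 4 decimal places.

Since the prior is uniform, the posterior is proportional to the likelihood:
  node-b: 0.03
  node-e: 0.112
  node-f: 0.012
  node-c: 0.17
  node-a: 0.0075
Normalizing constant = 0.3315.
P(node-b | evidence) = 0.03 / 0.3315 ≈ 0.0905.

0.0905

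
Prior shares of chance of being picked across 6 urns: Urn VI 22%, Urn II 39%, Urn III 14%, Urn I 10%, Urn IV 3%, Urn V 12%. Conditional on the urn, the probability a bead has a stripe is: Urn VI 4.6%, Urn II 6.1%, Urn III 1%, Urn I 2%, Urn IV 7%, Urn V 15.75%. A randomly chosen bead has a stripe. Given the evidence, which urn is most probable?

Urn II

Prior × likelihood for each hypothesis:
  Urn VI: 0.22 × 0.046 = 0.01012
  Urn II: 0.39 × 0.061 = 0.02379
  Urn III: 0.14 × 0.01 = 0.0014
  Urn I: 0.1 × 0.02 = 0.002
  Urn IV: 0.03 × 0.07 = 0.0021
  Urn V: 0.12 × 0.1575 = 0.0189
Normalizing constant = 0.05831.
Largest term belongs to Urn II, so Urn II is most probable.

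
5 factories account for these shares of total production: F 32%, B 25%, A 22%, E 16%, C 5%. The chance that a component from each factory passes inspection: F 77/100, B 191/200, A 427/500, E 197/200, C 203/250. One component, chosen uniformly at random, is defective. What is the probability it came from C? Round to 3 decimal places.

0.073

Taking complements, P(defective | each) = F 0.23, B 0.045, A 0.146, E 0.015, C 0.188.
By Bayes' rule, posterior ∝ prior × likelihood:
  F: 0.32 × 0.23 = 0.0736
  B: 0.25 × 0.045 = 0.01125
  A: 0.22 × 0.146 = 0.03212
  E: 0.16 × 0.015 = 0.0024
  C: 0.05 × 0.188 = 0.0094
Normalizing constant = 0.12877.
P(C | evidence) = 0.0094 / 0.12877 ≈ 0.073.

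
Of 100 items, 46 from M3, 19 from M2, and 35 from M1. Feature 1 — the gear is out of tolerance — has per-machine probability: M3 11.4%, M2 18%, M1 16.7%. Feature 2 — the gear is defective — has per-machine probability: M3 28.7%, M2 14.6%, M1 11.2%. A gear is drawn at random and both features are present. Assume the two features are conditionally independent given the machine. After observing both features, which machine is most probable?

Unnormalized posteriors (prior × likelihood):
  M3: 0.46 × 0.114 × 0.287 = 0.01505028
  M2: 0.19 × 0.18 × 0.146 = 0.0049932
  M1: 0.35 × 0.167 × 0.112 = 0.0065464
Total = 0.02658988.
Largest term belongs to M3, so M3 is most probable.

M3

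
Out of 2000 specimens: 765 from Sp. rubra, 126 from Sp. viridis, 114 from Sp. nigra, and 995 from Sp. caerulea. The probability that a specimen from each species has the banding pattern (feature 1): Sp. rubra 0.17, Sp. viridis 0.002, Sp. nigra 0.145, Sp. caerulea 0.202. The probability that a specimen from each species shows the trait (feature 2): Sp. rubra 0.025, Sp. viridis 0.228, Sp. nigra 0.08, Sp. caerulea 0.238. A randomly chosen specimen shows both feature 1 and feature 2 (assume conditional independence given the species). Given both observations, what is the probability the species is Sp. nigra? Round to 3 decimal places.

0.025

Unnormalized posteriors (prior × likelihood):
  Sp. rubra: 0.3825 × 0.17 × 0.025 = 0.001625625
  Sp. viridis: 0.063 × 0.002 × 0.228 = 0.000028728
  Sp. nigra: 0.057 × 0.145 × 0.08 = 0.0006612
  Sp. caerulea: 0.4975 × 0.202 × 0.238 = 0.02391781
Sum = 0.026233363.
P(Sp. nigra | evidence) = 0.0006612 / 0.026233363 ≈ 0.025.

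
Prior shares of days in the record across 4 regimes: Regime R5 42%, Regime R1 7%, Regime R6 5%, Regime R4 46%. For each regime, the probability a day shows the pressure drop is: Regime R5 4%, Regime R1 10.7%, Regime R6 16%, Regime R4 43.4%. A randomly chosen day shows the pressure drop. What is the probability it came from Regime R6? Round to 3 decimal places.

Unnormalized posteriors (prior × likelihood):
  Regime R5: 0.42 × 0.04 = 0.0168
  Regime R1: 0.07 × 0.107 = 0.00749
  Regime R6: 0.05 × 0.16 = 0.008
  Regime R4: 0.46 × 0.434 = 0.19964
Sum = 0.23193.
P(Regime R6 | evidence) = 0.008 / 0.23193 ≈ 0.034.

0.034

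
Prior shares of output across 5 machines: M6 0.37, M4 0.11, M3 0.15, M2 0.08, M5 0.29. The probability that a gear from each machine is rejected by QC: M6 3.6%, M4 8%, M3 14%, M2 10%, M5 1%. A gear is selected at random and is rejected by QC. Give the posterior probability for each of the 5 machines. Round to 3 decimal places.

Compute prior × likelihood for every hypothesis:
  M6: 0.37 × 0.036 = 0.01332
  M4: 0.11 × 0.08 = 0.0088
  M3: 0.15 × 0.14 = 0.021
  M2: 0.08 × 0.1 = 0.008
  M5: 0.29 × 0.01 = 0.0029
Total = 0.05402.
P(M6 | rejected) = 0.01332/0.05402 ≈ 0.247
P(M4 | rejected) = 0.0088/0.05402 ≈ 0.163
P(M3 | rejected) = 0.021/0.05402 ≈ 0.389
P(M2 | rejected) = 0.008/0.05402 ≈ 0.148
P(M5 | rejected) = 0.0029/0.05402 ≈ 0.054

M6 0.247, M4 0.163, M3 0.389, M2 0.148, M5 0.054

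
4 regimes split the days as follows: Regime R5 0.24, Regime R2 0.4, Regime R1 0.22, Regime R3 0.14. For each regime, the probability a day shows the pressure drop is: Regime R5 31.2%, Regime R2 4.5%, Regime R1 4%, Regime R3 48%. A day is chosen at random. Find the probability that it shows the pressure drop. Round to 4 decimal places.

By Bayes' rule, posterior ∝ prior × likelihood:
  Regime R5: 0.24 × 0.312 = 0.07488
  Regime R2: 0.4 × 0.045 = 0.018
  Regime R1: 0.22 × 0.04 = 0.0088
  Regime R3: 0.14 × 0.48 = 0.0672
P(drop) = 0.07488 + 0.018 + 0.0088 + 0.0672 = 0.16888 → 0.1689.

0.1689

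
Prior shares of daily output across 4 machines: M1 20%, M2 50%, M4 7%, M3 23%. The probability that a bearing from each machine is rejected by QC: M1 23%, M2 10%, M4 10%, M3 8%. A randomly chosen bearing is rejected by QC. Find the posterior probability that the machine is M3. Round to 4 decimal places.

0.1516

Prior × likelihood for each hypothesis:
  M1: 0.2 × 0.23 = 0.046
  M2: 0.5 × 0.1 = 0.05
  M4: 0.07 × 0.1 = 0.007
  M3: 0.23 × 0.08 = 0.0184
Sum = 0.1214.
P(M3 | evidence) = 0.0184 / 0.1214 ≈ 0.1516.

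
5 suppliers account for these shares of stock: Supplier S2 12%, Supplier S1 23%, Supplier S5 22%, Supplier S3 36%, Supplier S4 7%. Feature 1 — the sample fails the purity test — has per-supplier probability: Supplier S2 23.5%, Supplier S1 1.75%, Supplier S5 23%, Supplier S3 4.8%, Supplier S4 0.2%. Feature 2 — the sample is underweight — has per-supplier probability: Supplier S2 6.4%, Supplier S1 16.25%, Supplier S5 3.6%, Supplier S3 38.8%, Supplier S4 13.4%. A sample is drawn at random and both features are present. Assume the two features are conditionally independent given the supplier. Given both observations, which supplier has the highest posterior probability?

Supplier S3

Prior × likelihood for each hypothesis:
  Supplier S2: 0.12 × 0.235 × 0.064 = 0.0018048
  Supplier S1: 0.23 × 0.0175 × 0.1625 = 0.0006540625
  Supplier S5: 0.22 × 0.23 × 0.036 = 0.0018216
  Supplier S3: 0.36 × 0.048 × 0.388 = 0.00670464
  Supplier S4: 0.07 × 0.002 × 0.134 = 0.00001876
Total = 0.0110038625.
Largest term belongs to Supplier S3, so Supplier S3 is most probable.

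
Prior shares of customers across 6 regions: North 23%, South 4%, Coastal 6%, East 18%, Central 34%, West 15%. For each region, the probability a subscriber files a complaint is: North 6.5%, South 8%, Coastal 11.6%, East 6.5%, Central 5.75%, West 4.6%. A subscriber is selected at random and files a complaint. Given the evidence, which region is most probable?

By Bayes' rule, posterior ∝ prior × likelihood:
  North: 0.23 × 0.065 = 0.01495
  South: 0.04 × 0.08 = 0.0032
  Coastal: 0.06 × 0.116 = 0.00696
  East: 0.18 × 0.065 = 0.0117
  Central: 0.34 × 0.0575 = 0.01955
  West: 0.15 × 0.046 = 0.0069
Sum = 0.06326.
Largest term belongs to Central, so Central is most probable.

Central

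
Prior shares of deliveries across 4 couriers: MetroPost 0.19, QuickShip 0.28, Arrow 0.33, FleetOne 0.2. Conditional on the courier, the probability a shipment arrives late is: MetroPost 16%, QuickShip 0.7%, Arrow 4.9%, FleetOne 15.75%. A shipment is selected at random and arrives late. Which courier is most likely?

FleetOne

Compute prior × likelihood for every hypothesis:
  MetroPost: 0.19 × 0.16 = 0.0304
  QuickShip: 0.28 × 0.007 = 0.00196
  Arrow: 0.33 × 0.049 = 0.01617
  FleetOne: 0.2 × 0.1575 = 0.0315
Sum = 0.08003.
Largest term belongs to FleetOne, so FleetOne is most probable.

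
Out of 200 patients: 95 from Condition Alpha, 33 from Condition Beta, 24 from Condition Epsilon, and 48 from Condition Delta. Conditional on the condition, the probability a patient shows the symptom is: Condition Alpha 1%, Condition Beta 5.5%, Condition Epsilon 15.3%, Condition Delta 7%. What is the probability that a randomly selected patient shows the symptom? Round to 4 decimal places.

0.0490

Compute prior × likelihood for every hypothesis:
  Condition Alpha: 0.475 × 0.01 = 0.00475
  Condition Beta: 0.165 × 0.055 = 0.009075
  Condition Epsilon: 0.12 × 0.153 = 0.01836
  Condition Delta: 0.24 × 0.07 = 0.0168
P(symptomatic) = 0.00475 + 0.009075 + 0.01836 + 0.0168 = 0.048985 → 0.0490.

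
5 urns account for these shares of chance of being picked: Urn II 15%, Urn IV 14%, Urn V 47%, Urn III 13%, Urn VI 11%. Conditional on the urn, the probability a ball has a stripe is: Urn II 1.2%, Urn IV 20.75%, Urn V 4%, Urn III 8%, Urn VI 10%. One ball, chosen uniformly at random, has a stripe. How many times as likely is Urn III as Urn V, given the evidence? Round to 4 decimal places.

Prior × likelihood for each hypothesis:
  Urn II: 0.15 × 0.012 = 0.0018
  Urn IV: 0.14 × 0.2075 = 0.02905
  Urn V: 0.47 × 0.04 = 0.0188
  Urn III: 0.13 × 0.08 = 0.0104
  Urn VI: 0.11 × 0.1 = 0.011
Normalizing constant = 0.07105.
The ratio is 0.0104 / 0.0188 (the normalizer cancels) = 0.5532.

0.5532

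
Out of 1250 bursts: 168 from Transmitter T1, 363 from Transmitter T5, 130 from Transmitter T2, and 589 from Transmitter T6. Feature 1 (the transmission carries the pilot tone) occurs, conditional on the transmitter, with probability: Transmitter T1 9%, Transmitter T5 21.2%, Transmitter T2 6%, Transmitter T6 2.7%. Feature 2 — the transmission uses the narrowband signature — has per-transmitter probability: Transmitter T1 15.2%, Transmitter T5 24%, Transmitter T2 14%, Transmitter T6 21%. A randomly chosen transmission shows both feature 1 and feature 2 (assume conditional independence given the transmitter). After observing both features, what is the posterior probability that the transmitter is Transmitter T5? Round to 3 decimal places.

0.733

By Bayes' rule, posterior ∝ prior × likelihood:
  Transmitter T1: 0.1344 × 0.09 × 0.152 = 0.001838592
  Transmitter T5: 0.2904 × 0.212 × 0.24 = 0.014775552
  Transmitter T2: 0.104 × 0.06 × 0.14 = 0.0008736
  Transmitter T6: 0.4712 × 0.027 × 0.21 = 0.002671704
Sum = 0.020159448.
P(Transmitter T5 | evidence) = 0.014775552 / 0.020159448 ≈ 0.733.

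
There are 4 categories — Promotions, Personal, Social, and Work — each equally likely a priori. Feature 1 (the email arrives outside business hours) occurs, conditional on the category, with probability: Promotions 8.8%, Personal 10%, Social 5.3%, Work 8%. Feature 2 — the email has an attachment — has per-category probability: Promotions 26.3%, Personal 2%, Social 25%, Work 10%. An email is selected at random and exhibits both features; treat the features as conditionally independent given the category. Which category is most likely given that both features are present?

Promotions

Since the prior is uniform, the posterior is proportional to the likelihood:
  Promotions: 0.088 × 0.263 = 0.023144
  Personal: 0.1 × 0.02 = 0.002
  Social: 0.053 × 0.25 = 0.01325
  Work: 0.08 × 0.1 = 0.008
Normalizing constant = 0.046394.
Largest term belongs to Promotions, so Promotions is most probable.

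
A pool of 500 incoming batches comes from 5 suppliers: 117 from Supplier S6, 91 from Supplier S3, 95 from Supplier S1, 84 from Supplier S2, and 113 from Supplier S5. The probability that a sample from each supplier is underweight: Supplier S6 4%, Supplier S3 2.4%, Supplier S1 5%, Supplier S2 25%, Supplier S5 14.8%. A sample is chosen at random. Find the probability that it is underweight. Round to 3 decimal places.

0.099

Compute prior × likelihood for every hypothesis:
  Supplier S6: 0.234 × 0.04 = 0.00936
  Supplier S3: 0.182 × 0.024 = 0.004368
  Supplier S1: 0.19 × 0.05 = 0.0095
  Supplier S2: 0.168 × 0.25 = 0.042
  Supplier S5: 0.226 × 0.148 = 0.033448
P(underweight) = 0.00936 + 0.004368 + 0.0095 + 0.042 + 0.033448 = 0.098676 → 0.099.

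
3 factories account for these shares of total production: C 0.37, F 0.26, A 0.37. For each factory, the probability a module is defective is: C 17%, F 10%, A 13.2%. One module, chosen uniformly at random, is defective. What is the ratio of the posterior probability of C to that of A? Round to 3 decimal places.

1.288

Prior × likelihood for each hypothesis:
  C: 0.37 × 0.17 = 0.0629
  F: 0.26 × 0.1 = 0.026
  A: 0.37 × 0.132 = 0.04884
Total = 0.13774.
The ratio is 0.0629 / 0.04884 (the normalizer cancels) = 1.288.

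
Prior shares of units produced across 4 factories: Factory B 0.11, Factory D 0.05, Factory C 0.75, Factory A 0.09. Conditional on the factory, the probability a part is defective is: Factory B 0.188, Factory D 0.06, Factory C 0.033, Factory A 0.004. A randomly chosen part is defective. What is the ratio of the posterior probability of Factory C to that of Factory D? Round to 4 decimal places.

By Bayes' rule, posterior ∝ prior × likelihood:
  Factory B: 0.11 × 0.188 = 0.02068
  Factory D: 0.05 × 0.06 = 0.003
  Factory C: 0.75 × 0.033 = 0.02475
  Factory A: 0.09 × 0.004 = 0.00036
Normalizing constant = 0.04879.
The ratio is 0.02475 / 0.003 (the normalizer cancels) = 8.2500.

8.2500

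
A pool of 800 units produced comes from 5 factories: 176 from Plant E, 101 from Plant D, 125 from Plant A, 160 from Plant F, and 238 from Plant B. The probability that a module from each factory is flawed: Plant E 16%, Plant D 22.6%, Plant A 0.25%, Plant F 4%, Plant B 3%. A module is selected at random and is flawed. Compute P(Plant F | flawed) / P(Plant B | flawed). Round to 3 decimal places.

Prior × likelihood for each hypothesis:
  Plant E: 0.22 × 0.16 = 0.0352
  Plant D: 0.12625 × 0.226 = 0.0285325
  Plant A: 0.15625 × 0.0025 = 0.000390625
  Plant F: 0.2 × 0.04 = 0.008
  Plant B: 0.2975 × 0.03 = 0.008925
Normalizing constant = 0.081048125.
The ratio is 0.008 / 0.008925 (the normalizer cancels) = 0.896.

0.896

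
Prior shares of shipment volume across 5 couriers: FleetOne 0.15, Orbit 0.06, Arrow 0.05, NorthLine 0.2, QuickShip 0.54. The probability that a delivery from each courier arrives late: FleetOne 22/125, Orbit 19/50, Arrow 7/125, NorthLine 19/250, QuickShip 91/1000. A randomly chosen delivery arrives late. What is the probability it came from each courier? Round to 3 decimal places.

FleetOne 0.227, Orbit 0.196, Arrow 0.024, NorthLine 0.131, QuickShip 0.422

Prior × likelihood for each hypothesis:
  FleetOne: 0.15 × 0.176 = 0.0264
  Orbit: 0.06 × 0.38 = 0.0228
  Arrow: 0.05 × 0.056 = 0.0028
  NorthLine: 0.2 × 0.076 = 0.0152
  QuickShip: 0.54 × 0.091 = 0.04914
Sum = 0.11634.
P(FleetOne | late) = 0.0264/0.11634 ≈ 0.227
P(Orbit | late) = 0.0228/0.11634 ≈ 0.196
P(Arrow | late) = 0.0028/0.11634 ≈ 0.024
P(NorthLine | late) = 0.0152/0.11634 ≈ 0.131
P(QuickShip | late) = 0.04914/0.11634 ≈ 0.422
(Check: 0.227+0.196+0.024+0.131+0.422 = 1.000.)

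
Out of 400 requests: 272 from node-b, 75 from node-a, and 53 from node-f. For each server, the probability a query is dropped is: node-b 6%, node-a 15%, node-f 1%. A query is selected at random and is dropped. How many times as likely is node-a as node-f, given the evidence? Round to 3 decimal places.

Prior × likelihood for each hypothesis:
  node-b: 0.68 × 0.06 = 0.0408
  node-a: 0.1875 × 0.15 = 0.028125
  node-f: 0.1325 × 0.01 = 0.001325
Total = 0.07025.
The ratio is 0.028125 / 0.001325 (the normalizer cancels) = 21.226.

21.226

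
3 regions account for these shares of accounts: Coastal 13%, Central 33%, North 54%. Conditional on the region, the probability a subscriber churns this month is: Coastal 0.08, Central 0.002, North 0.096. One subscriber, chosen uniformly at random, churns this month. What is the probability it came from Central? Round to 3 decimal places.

0.010

Prior × likelihood for each hypothesis:
  Coastal: 0.13 × 0.08 = 0.0104
  Central: 0.33 × 0.002 = 0.00066
  North: 0.54 × 0.096 = 0.05184
Sum = 0.0629.
P(Central | evidence) = 0.00066 / 0.0629 ≈ 0.010.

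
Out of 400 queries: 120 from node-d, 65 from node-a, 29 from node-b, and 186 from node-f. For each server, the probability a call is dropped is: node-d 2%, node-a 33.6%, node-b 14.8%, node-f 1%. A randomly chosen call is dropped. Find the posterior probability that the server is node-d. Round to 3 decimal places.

By Bayes' rule, posterior ∝ prior × likelihood:
  node-d: 0.3 × 0.02 = 0.006
  node-a: 0.1625 × 0.336 = 0.0546
  node-b: 0.0725 × 0.148 = 0.01073
  node-f: 0.465 × 0.01 = 0.00465
Sum = 0.07598.
P(node-d | evidence) = 0.006 / 0.07598 ≈ 0.079.

0.079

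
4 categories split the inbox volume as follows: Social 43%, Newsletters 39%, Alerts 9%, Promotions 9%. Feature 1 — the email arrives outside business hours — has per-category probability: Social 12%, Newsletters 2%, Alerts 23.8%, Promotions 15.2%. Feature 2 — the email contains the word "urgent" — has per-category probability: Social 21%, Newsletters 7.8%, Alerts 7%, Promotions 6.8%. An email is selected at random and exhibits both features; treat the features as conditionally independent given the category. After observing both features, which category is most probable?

Compute prior × likelihood for every hypothesis:
  Social: 0.43 × 0.12 × 0.21 = 0.010836
  Newsletters: 0.39 × 0.02 × 0.078 = 0.0006084
  Alerts: 0.09 × 0.238 × 0.07 = 0.0014994
  Promotions: 0.09 × 0.152 × 0.068 = 0.00093024
Normalizing constant = 0.01387404.
Largest term belongs to Social, so Social is most probable.

Social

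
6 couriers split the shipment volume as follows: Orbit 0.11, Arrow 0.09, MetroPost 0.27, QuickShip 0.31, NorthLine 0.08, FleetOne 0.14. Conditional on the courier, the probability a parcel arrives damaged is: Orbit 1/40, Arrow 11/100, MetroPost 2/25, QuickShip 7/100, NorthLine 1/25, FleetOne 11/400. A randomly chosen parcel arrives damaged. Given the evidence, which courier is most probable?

QuickShip

Compute prior × likelihood for every hypothesis:
  Orbit: 0.11 × 0.025 = 0.00275
  Arrow: 0.09 × 0.11 = 0.0099
  MetroPost: 0.27 × 0.08 = 0.0216
  QuickShip: 0.31 × 0.07 = 0.0217
  NorthLine: 0.08 × 0.04 = 0.0032
  FleetOne: 0.14 × 0.0275 = 0.00385
Normalizing constant = 0.063.
Largest term belongs to QuickShip, so QuickShip is most probable.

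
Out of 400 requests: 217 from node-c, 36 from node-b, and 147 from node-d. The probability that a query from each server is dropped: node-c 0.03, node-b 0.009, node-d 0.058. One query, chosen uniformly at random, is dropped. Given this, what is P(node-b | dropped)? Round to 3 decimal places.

0.021

Compute prior × likelihood for every hypothesis:
  node-c: 0.5425 × 0.03 = 0.016275
  node-b: 0.09 × 0.009 = 0.00081
  node-d: 0.3675 × 0.058 = 0.021315
Normalizing constant = 0.0384.
P(node-b | evidence) = 0.00081 / 0.0384 ≈ 0.021.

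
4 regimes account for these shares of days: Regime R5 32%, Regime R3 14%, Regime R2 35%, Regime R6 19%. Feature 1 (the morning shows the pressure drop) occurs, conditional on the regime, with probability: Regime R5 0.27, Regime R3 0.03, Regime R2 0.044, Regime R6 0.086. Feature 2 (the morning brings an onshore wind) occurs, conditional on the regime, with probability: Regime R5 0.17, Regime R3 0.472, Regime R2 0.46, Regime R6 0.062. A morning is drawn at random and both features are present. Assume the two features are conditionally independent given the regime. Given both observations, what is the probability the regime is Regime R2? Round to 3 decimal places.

By Bayes' rule, posterior ∝ prior × likelihood:
  Regime R5: 0.32 × 0.27 × 0.17 = 0.014688
  Regime R3: 0.14 × 0.03 × 0.472 = 0.0019824
  Regime R2: 0.35 × 0.044 × 0.46 = 0.007084
  Regime R6: 0.19 × 0.086 × 0.062 = 0.00101308
Total = 0.02476748.
P(Regime R2 | evidence) = 0.007084 / 0.02476748 ≈ 0.286.

0.286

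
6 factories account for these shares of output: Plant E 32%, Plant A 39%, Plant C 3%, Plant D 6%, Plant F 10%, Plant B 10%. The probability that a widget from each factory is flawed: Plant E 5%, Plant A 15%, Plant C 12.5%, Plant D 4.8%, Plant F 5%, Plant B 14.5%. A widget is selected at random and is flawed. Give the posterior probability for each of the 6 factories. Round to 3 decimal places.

Prior × likelihood for each hypothesis:
  Plant E: 0.32 × 0.05 = 0.016
  Plant A: 0.39 × 0.15 = 0.0585
  Plant C: 0.03 × 0.125 = 0.00375
  Plant D: 0.06 × 0.048 = 0.00288
  Plant F: 0.1 × 0.05 = 0.005
  Plant B: 0.1 × 0.145 = 0.0145
Sum = 0.10063.
P(Plant E | flawed) = 0.016/0.10063 ≈ 0.159
P(Plant A | flawed) = 0.0585/0.10063 ≈ 0.581
P(Plant C | flawed) = 0.00375/0.10063 ≈ 0.037
P(Plant D | flawed) = 0.00288/0.10063 ≈ 0.029
P(Plant F | flawed) = 0.005/0.10063 ≈ 0.050
P(Plant B | flawed) = 0.0145/0.10063 ≈ 0.144
(Check: 0.159+0.581+0.037+0.029+0.050+0.144 = 1.000.)

Plant E 0.159, Plant A 0.581, Plant C 0.037, Plant D 0.029, Plant F 0.050, Plant B 0.144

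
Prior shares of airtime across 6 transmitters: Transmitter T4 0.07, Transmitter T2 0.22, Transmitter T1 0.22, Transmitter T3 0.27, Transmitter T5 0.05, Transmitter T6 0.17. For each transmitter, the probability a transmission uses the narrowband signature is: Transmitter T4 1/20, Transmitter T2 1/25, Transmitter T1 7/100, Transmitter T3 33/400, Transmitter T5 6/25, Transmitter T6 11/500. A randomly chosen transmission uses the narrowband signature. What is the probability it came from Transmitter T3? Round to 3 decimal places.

Unnormalized posteriors (prior × likelihood):
  Transmitter T4: 0.07 × 0.05 = 0.0035
  Transmitter T2: 0.22 × 0.04 = 0.0088
  Transmitter T1: 0.22 × 0.07 = 0.0154
  Transmitter T3: 0.27 × 0.0825 = 0.022275
  Transmitter T5: 0.05 × 0.24 = 0.012
  Transmitter T6: 0.17 × 0.022 = 0.00374
Sum = 0.065715.
P(Transmitter T3 | evidence) = 0.022275 / 0.065715 ≈ 0.339.

0.339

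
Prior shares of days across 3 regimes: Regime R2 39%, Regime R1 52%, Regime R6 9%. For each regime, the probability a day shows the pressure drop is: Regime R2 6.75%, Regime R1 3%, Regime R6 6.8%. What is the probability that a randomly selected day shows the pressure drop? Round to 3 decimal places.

Compute prior × likelihood for every hypothesis:
  Regime R2: 0.39 × 0.0675 = 0.026325
  Regime R1: 0.52 × 0.03 = 0.0156
  Regime R6: 0.09 × 0.068 = 0.00612
P(drop) = 0.026325 + 0.0156 + 0.00612 = 0.048045 → 0.048.

0.048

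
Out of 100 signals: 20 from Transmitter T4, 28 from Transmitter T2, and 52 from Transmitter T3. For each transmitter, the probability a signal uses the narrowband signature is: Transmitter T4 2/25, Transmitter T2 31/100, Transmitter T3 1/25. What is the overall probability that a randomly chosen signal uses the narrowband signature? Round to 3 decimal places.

0.124

Compute prior × likelihood for every hypothesis:
  Transmitter T4: 0.2 × 0.08 = 0.016
  Transmitter T2: 0.28 × 0.31 = 0.0868
  Transmitter T3: 0.52 × 0.04 = 0.0208
P(narrowband) = 0.016 + 0.0868 + 0.0208 = 0.1236 → 0.124.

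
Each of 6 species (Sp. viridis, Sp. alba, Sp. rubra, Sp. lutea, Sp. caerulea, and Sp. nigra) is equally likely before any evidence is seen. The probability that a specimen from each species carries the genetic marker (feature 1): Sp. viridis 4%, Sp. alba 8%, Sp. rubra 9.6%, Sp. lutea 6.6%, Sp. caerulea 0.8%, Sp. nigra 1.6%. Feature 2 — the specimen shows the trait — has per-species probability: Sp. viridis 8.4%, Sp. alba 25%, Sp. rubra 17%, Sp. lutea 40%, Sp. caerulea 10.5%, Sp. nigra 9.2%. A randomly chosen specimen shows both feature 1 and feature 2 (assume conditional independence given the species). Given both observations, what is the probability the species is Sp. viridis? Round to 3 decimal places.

0.049

With a uniform prior (1/6 each), posterior ∝ likelihood:
  Sp. viridis: 0.04 × 0.084 = 0.00336
  Sp. alba: 0.08 × 0.25 = 0.02
  Sp. rubra: 0.096 × 0.17 = 0.01632
  Sp. lutea: 0.066 × 0.4 = 0.0264
  Sp. caerulea: 0.008 × 0.105 = 0.00084
  Sp. nigra: 0.016 × 0.092 = 0.001472
Normalizing constant = 0.068392.
P(Sp. viridis | evidence) = 0.00336 / 0.068392 ≈ 0.049.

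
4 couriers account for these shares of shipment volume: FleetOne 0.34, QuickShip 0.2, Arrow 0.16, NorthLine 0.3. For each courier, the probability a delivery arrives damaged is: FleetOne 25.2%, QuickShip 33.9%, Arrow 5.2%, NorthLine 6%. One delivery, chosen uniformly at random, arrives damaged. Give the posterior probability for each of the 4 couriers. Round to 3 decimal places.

Compute prior × likelihood for every hypothesis:
  FleetOne: 0.34 × 0.252 = 0.08568
  QuickShip: 0.2 × 0.339 = 0.0678
  Arrow: 0.16 × 0.052 = 0.00832
  NorthLine: 0.3 × 0.06 = 0.018
Sum = 0.1798.
P(FleetOne | damaged) = 0.08568/0.1798 ≈ 0.477
P(QuickShip | damaged) = 0.0678/0.1798 ≈ 0.377
P(Arrow | damaged) = 0.00832/0.1798 ≈ 0.046
P(NorthLine | damaged) = 0.018/0.1798 ≈ 0.100
(Check: 0.477+0.377+0.046+0.100 = 1.000.)

FleetOne 0.477, QuickShip 0.377, Arrow 0.046, NorthLine 0.100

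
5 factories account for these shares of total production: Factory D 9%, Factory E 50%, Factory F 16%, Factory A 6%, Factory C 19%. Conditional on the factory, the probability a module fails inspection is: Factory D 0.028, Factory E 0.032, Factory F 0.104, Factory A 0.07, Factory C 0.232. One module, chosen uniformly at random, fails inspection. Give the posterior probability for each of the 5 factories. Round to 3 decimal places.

Prior × likelihood for each hypothesis:
  Factory D: 0.09 × 0.028 = 0.00252
  Factory E: 0.5 × 0.032 = 0.016
  Factory F: 0.16 × 0.104 = 0.01664
  Factory A: 0.06 × 0.07 = 0.0042
  Factory C: 0.19 × 0.232 = 0.04408
Sum = 0.08344.
P(Factory D | nonconforming) = 0.00252/0.08344 ≈ 0.030
P(Factory E | nonconforming) = 0.016/0.08344 ≈ 0.192
P(Factory F | nonconforming) = 0.01664/0.08344 ≈ 0.199
P(Factory A | nonconforming) = 0.0042/0.08344 ≈ 0.050
P(Factory C | nonconforming) = 0.04408/0.08344 ≈ 0.528

Factory D 0.030, Factory E 0.192, Factory F 0.199, Factory A 0.050, Factory C 0.528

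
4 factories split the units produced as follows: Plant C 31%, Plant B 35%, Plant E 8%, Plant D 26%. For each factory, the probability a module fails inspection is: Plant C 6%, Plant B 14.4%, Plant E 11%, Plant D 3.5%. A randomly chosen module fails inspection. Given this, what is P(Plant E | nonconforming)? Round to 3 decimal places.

0.101

By Bayes' rule, posterior ∝ prior × likelihood:
  Plant C: 0.31 × 0.06 = 0.0186
  Plant B: 0.35 × 0.144 = 0.0504
  Plant E: 0.08 × 0.11 = 0.0088
  Plant D: 0.26 × 0.035 = 0.0091
Normalizing constant = 0.0869.
P(Plant E | evidence) = 0.0088 / 0.0869 ≈ 0.101.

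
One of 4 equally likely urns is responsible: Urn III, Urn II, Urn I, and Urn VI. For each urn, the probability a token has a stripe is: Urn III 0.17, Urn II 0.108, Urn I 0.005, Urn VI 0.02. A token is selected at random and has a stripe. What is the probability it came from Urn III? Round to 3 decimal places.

Since the prior is uniform, the posterior is proportional to the likelihood:
  Urn III: 0.17
  Urn II: 0.108
  Urn I: 0.005
  Urn VI: 0.02
Normalizing constant = 0.303.
P(Urn III | evidence) = 0.17 / 0.303 ≈ 0.561.

0.561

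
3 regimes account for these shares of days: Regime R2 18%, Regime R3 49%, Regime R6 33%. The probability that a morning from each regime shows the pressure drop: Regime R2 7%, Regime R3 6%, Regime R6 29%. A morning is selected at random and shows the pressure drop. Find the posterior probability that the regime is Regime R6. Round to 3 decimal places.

0.695

Compute prior × likelihood for every hypothesis:
  Regime R2: 0.18 × 0.07 = 0.0126
  Regime R3: 0.49 × 0.06 = 0.0294
  Regime R6: 0.33 × 0.29 = 0.0957
Normalizing constant = 0.1377.
P(Regime R6 | evidence) = 0.0957 / 0.1377 ≈ 0.695.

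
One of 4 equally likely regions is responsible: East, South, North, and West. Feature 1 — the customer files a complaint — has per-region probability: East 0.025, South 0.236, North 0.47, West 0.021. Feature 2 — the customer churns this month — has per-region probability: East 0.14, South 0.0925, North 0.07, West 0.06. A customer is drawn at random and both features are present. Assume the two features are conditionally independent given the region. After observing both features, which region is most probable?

North

Since the prior is uniform, the posterior is proportional to the likelihood:
  East: 0.025 × 0.14 = 0.0035
  South: 0.236 × 0.0925 = 0.02183
  North: 0.47 × 0.07 = 0.0329
  West: 0.021 × 0.06 = 0.00126
Normalizing constant = 0.05949.
Largest term belongs to North, so North is most probable.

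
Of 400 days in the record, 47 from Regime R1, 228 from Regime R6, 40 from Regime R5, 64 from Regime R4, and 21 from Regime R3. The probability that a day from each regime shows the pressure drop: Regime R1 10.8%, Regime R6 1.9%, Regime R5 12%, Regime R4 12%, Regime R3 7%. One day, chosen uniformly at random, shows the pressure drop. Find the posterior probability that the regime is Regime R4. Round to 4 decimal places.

Unnormalized posteriors (prior × likelihood):
  Regime R1: 0.1175 × 0.108 = 0.01269
  Regime R6: 0.57 × 0.019 = 0.01083
  Regime R5: 0.1 × 0.12 = 0.012
  Regime R4: 0.16 × 0.12 = 0.0192
  Regime R3: 0.0525 × 0.07 = 0.003675
Total = 0.058395.
P(Regime R4 | evidence) = 0.0192 / 0.058395 ≈ 0.3288.

0.3288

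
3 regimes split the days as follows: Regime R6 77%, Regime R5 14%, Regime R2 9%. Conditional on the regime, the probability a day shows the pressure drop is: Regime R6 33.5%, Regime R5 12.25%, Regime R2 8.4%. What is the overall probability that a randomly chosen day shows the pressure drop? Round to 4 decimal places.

Compute prior × likelihood for every hypothesis:
  Regime R6: 0.77 × 0.335 = 0.25795
  Regime R5: 0.14 × 0.1225 = 0.01715
  Regime R2: 0.09 × 0.084 = 0.00756
P(drop) = 0.25795 + 0.01715 + 0.00756 = 0.28266 → 0.2827.

0.2827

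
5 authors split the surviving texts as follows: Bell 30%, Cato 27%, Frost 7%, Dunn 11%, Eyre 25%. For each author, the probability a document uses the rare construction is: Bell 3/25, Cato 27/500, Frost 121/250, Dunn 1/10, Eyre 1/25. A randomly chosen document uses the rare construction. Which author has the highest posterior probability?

Prior × likelihood for each hypothesis:
  Bell: 0.3 × 0.12 = 0.036
  Cato: 0.27 × 0.054 = 0.01458
  Frost: 0.07 × 0.484 = 0.03388
  Dunn: 0.11 × 0.1 = 0.011
  Eyre: 0.25 × 0.04 = 0.01
Sum = 0.10546.
Largest term belongs to Bell, so Bell is most probable.

Bell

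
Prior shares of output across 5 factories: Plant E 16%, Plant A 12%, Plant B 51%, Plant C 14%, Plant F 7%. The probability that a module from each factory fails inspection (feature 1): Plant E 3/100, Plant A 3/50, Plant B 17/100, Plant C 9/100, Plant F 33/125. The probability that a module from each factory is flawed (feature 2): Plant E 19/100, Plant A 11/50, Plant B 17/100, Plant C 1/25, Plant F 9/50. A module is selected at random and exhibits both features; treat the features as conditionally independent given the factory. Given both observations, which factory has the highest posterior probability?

Prior × likelihood for each hypothesis:
  Plant E: 0.16 × 0.03 × 0.19 = 0.000912
  Plant A: 0.12 × 0.06 × 0.22 = 0.001584
  Plant B: 0.51 × 0.17 × 0.17 = 0.014739
  Plant C: 0.14 × 0.09 × 0.04 = 0.000504
  Plant F: 0.07 × 0.264 × 0.18 = 0.0033264
Total = 0.0210654.
Largest term belongs to Plant B, so Plant B is most probable.

Plant B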